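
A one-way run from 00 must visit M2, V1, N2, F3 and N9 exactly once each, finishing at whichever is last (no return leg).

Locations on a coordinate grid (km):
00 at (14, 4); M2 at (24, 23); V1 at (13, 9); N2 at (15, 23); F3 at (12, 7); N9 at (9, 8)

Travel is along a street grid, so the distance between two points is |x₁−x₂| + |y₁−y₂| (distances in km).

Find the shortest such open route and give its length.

Minimum one-way distance = 39 km.

There are 5! = 120 possible orderings.
00 - M2 - V1 - N2 - F3 - N9: 29+25+16+19+4 = 93
00 - M2 - V1 - N2 - N9 - F3: 29+25+16+21+4 = 95
00 - M2 - V1 - F3 - N2 - N9: 29+25+3+19+21 = 97
00 - M2 - V1 - F3 - N9 - N2: 29+25+3+4+21 = 82
00 - M2 - V1 - N9 - N2 - F3: 29+25+5+21+19 = 99
00 - M2 - V1 - N9 - F3 - N2: 29+25+5+4+19 = 82
00 - M2 - N2 - V1 - F3 - N9: 29+9+16+3+4 = 61
00 - M2 - N2 - V1 - N9 - F3: 29+9+16+5+4 = 63
00 - M2 - N2 - F3 - V1 - N9: 29+9+19+3+5 = 65
00 - M2 - N2 - F3 - N9 - V1: 29+9+19+4+5 = 66
00 - M2 - N2 - N9 - V1 - F3: 29+9+21+5+3 = 67
00 - M2 - N2 - N9 - F3 - V1: 29+9+21+4+3 = 66
00 - M2 - F3 - V1 - N2 - N9: 29+28+3+16+21 = 97
00 - M2 - F3 - V1 - N9 - N2: 29+28+3+5+21 = 86
… (106 more)
00 - F3 - N9 - V1 - N2 - M2: 5+4+5+16+9 = 39  ← best
The minimum is 39.
One shortest path: 00 → F3 → N9 → V1 → N2 → M2.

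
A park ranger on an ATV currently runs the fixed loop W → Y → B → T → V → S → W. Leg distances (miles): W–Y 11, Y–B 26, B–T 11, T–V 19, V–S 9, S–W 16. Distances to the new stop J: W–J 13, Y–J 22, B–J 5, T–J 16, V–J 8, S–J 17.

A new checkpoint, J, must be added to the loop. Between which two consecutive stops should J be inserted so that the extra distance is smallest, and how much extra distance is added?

Adding 1 miles by placing J on the Y–B leg.

Insertion cost between consecutive stops i–j is d(i,J) + d(J,j) − d(i,j):
  between W and Y: 13 + 22 − 11 = 24
  between Y and B: 22 + 5 − 26 = 1
  between B and T: 5 + 16 − 11 = 10
  between T and V: 16 + 8 − 19 = 5
  between V and S: 8 + 17 − 9 = 16
  between S and W: 17 + 13 − 16 = 14
Cheapest insertion is between Y and B, adding 1.
New total = 92 + 1 = 93.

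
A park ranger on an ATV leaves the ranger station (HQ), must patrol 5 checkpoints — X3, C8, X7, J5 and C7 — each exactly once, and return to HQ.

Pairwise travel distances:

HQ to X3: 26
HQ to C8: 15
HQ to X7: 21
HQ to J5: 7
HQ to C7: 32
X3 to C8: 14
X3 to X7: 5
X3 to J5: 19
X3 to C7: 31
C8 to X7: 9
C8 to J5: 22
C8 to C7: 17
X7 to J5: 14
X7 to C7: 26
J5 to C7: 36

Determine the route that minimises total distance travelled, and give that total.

With 5 stops there are 5!/2 = 60 distinct round trips (a route and its reverse cost the same).
HQ→X3→C8→X7→J5→C7→HQ: 26+14+9+14+36+32 = 131
HQ→X3→C8→X7→C7→J5→HQ: 26+14+9+26+36+7 = 118
HQ→X3→C8→J5→X7→C7→HQ: 26+14+22+14+26+32 = 134
HQ→X3→C8→J5→C7→X7→HQ: 26+14+22+36+26+21 = 145
HQ→X3→C8→C7→X7→J5→HQ: 26+14+17+26+14+7 = 104
HQ→X3→C8→C7→J5→X7→HQ: 26+14+17+36+14+21 = 128
HQ→X3→X7→C8→J5→C7→HQ: 26+5+9+22+36+32 = 130
HQ→X3→X7→C8→C7→J5→HQ: 26+5+9+17+36+7 = 100
HQ→X3→X7→J5→C8→C7→HQ: 26+5+14+22+17+32 = 116
HQ→X3→X7→J5→C7→C8→HQ: 26+5+14+36+17+15 = 113
HQ→X3→X7→C7→C8→J5→HQ: 26+5+26+17+22+7 = 103
HQ→X3→X7→C7→J5→C8→HQ: 26+5+26+36+22+15 = 130
HQ→X3→J5→C8→X7→C7→HQ: 26+19+22+9+26+32 = 134
HQ→X3→J5→C8→C7→X7→HQ: 26+19+22+17+26+21 = 131
… (46 more)
HQ→C8→C7→X3→X7→J5→HQ: 15+17+31+5+14+7 = 89  ← best
The minimum is 89.
One optimal route: HQ → C8 → C7 → X3 → X7 → J5 → HQ (or its reverse).

Minimum total distance: 89.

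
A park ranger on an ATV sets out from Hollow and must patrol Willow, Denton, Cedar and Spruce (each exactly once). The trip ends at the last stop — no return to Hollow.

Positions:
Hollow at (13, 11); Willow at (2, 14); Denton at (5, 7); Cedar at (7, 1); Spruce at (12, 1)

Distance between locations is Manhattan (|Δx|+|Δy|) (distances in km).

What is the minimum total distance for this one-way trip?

There are 4! = 24 possible orderings.
Hollow → Willow → Denton → Cedar → Spruce: 14+10+8+5 = 37
Hollow → Willow → Denton → Spruce → Cedar: 14+10+13+5 = 42
Hollow → Willow → Cedar → Denton → Spruce: 14+18+8+13 = 53
Hollow → Willow → Cedar → Spruce → Denton: 14+18+5+13 = 50
Hollow → Willow → Spruce → Denton → Cedar: 14+23+13+8 = 58
Hollow → Willow → Spruce → Cedar → Denton: 14+23+5+8 = 50
Hollow → Denton → Willow → Cedar → Spruce: 12+10+18+5 = 45
Hollow → Denton → Willow → Spruce → Cedar: 12+10+23+5 = 50
Hollow → Denton → Cedar → Willow → Spruce: 12+8+18+23 = 61
Hollow → Denton → Cedar → Spruce → Willow: 12+8+5+23 = 48
Hollow → Denton → Spruce → Willow → Cedar: 12+13+23+18 = 66
Hollow → Denton → Spruce → Cedar → Willow: 12+13+5+18 = 48
Hollow → Cedar → Willow → Denton → Spruce: 16+18+10+13 = 57
Hollow → Cedar → Willow → Spruce → Denton: 16+18+23+13 = 70
… (10 more)
Hollow → Spruce → Cedar → Denton → Willow: 11+5+8+10 = 34  ← best
The minimum is 34.
One shortest path: Hollow → Spruce → Cedar → Denton → Willow.

Minimum one-way distance = 34 km.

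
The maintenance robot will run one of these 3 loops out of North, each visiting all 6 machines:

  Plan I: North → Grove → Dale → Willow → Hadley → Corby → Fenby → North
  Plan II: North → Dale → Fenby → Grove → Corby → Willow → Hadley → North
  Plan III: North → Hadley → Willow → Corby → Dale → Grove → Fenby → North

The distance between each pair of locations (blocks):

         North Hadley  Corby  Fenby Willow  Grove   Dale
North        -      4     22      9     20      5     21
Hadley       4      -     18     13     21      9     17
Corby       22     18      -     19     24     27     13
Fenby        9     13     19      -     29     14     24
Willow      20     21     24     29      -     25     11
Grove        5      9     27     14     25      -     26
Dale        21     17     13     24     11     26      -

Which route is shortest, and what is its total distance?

Plan I: 5 + 26 + 11 + 21 + 18 + 19 + 9 = 109
Plan II: 21 + 24 + 14 + 27 + 24 + 21 + 4 = 135
Plan III: 4 + 21 + 24 + 13 + 26 + 14 + 9 = 111

109 blocks — Plan I is the shortest.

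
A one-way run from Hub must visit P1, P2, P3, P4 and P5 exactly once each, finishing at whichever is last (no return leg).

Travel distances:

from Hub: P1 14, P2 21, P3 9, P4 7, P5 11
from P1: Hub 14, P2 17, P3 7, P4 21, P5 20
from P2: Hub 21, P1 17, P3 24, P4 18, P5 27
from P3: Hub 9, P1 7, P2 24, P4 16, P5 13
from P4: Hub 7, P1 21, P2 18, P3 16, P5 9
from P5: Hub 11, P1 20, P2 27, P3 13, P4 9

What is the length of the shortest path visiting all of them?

There are 5! = 120 possible orderings.
Hub → P1 → P2 → P3 → P4 → P5: 14+17+24+16+9 = 80
Hub → P1 → P2 → P3 → P5 → P4: 14+17+24+13+9 = 77
Hub → P1 → P2 → P4 → P3 → P5: 14+17+18+16+13 = 78
Hub → P1 → P2 → P4 → P5 → P3: 14+17+18+9+13 = 71
Hub → P1 → P2 → P5 → P3 → P4: 14+17+27+13+16 = 87
Hub → P1 → P2 → P5 → P4 → P3: 14+17+27+9+16 = 83
Hub → P1 → P3 → P2 → P4 → P5: 14+7+24+18+9 = 72
Hub → P1 → P3 → P2 → P5 → P4: 14+7+24+27+9 = 81
Hub → P1 → P3 → P4 → P2 → P5: 14+7+16+18+27 = 82
Hub → P1 → P3 → P4 → P5 → P2: 14+7+16+9+27 = 73
Hub → P1 → P3 → P5 → P2 → P4: 14+7+13+27+18 = 79
Hub → P1 → P3 → P5 → P4 → P2: 14+7+13+9+18 = 61
Hub → P1 → P4 → P2 → P3 → P5: 14+21+18+24+13 = 90
Hub → P1 → P4 → P2 → P5 → P3: 14+21+18+27+13 = 93
… (106 more)
Hub → P4 → P5 → P3 → P1 → P2: 7+9+13+7+17 = 53  ← best
The minimum is 53.
One shortest path: Hub → P4 → P5 → P3 → P1 → P2.

53 — the minimum one-way total.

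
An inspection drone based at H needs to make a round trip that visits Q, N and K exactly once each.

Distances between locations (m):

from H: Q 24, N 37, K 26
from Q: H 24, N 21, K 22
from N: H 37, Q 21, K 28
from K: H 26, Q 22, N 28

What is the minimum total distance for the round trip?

99 m — the shortest possible round trip.

H→Q→N→K→H: 24+21+28+26 = 99
H→Q→K→N→H: 24+22+28+37 = 111
H→N→Q→K→H: 37+21+22+26 = 106
The minimum is 99.
One optimal route: H → Q → N → K → H (or its reverse).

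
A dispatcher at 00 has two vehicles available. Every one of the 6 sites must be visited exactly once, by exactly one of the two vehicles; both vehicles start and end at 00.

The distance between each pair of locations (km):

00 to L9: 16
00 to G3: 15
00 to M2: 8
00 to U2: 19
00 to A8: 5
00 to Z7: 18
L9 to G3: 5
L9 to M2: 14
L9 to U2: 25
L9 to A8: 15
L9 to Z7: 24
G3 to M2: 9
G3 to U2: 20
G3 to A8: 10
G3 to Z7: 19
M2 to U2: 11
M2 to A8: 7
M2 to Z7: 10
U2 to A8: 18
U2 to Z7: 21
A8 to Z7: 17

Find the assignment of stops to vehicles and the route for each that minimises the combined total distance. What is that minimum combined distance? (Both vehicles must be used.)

There are 2^5 − 1 = 31 ways to divide the 6 stops into two non-empty groups. For each, the best each vehicle can do is its own shortest tour through its group:
  {L9} + {G3, M2, U2, A8, Z7}: 32 + 74 = 106
  {G3} + {L9, M2, U2, A8, Z7}: 30 + 84 = 114
  {L9, G3} + {M2, U2, A8, Z7}: 36 + 62 = 98
  {M2} + {L9, G3, U2, A8, Z7}: 16 + 84 = 100
  {L9, M2} + {G3, U2, A8, Z7}: 38 + 74 = 112
  {G3, M2} + {L9, U2, A8, Z7}: 32 + 84 = 116
  … (31 splits in total)
  {A8} + {L9, G3, M2, U2, Z7}: 10 + 80 = 90  ← best
Best: vehicle 1 00 → A8 → 00 = 10; vehicle 2 00 → L9 → G3 → M2 → U2 → Z7 → 00 = 80; combined 90.

Minimum combined distance: 90 km.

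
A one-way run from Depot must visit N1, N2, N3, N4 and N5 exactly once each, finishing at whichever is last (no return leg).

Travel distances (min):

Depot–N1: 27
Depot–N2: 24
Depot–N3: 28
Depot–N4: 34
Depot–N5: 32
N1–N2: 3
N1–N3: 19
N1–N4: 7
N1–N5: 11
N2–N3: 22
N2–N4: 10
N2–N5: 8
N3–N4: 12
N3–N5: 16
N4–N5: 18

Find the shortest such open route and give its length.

Minimum one-way distance = 58 min.

There are 5! = 120 possible orderings.
Depot - N1 - N2 - N3 - N4 - N5: 27+3+22+12+18 = 82
Depot - N1 - N2 - N3 - N5 - N4: 27+3+22+16+18 = 86
Depot - N1 - N2 - N4 - N3 - N5: 27+3+10+12+16 = 68
Depot - N1 - N2 - N4 - N5 - N3: 27+3+10+18+16 = 74
Depot - N1 - N2 - N5 - N3 - N4: 27+3+8+16+12 = 66
Depot - N1 - N2 - N5 - N4 - N3: 27+3+8+18+12 = 68
Depot - N1 - N3 - N2 - N4 - N5: 27+19+22+10+18 = 96
Depot - N1 - N3 - N2 - N5 - N4: 27+19+22+8+18 = 94
Depot - N1 - N3 - N4 - N2 - N5: 27+19+12+10+8 = 76
Depot - N1 - N3 - N4 - N5 - N2: 27+19+12+18+8 = 84
Depot - N1 - N3 - N5 - N2 - N4: 27+19+16+8+10 = 80
Depot - N1 - N3 - N5 - N4 - N2: 27+19+16+18+10 = 90
Depot - N1 - N4 - N2 - N3 - N5: 27+7+10+22+16 = 82
Depot - N1 - N4 - N2 - N5 - N3: 27+7+10+8+16 = 68
… (106 more)
Depot - N3 - N4 - N1 - N2 - N5: 28+12+7+3+8 = 58  ← best
The minimum is 58.
One shortest path: Depot → N3 → N4 → N1 → N2 → N5.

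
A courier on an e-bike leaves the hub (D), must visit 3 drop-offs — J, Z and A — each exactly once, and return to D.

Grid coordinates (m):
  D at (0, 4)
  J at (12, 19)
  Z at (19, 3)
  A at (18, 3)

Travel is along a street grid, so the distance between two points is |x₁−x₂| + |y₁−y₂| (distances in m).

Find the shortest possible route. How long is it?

Minimum total distance: 70 m.

There are 3 distinct closed tours to check (reversals are equivalent).
D-J-Z-A-D: 27+23+1+19 = 70
D-J-A-Z-D: 27+22+1+20 = 70
D-Z-J-A-D: 20+23+22+19 = 84
The minimum is 70.
One optimal route: D → J → Z → A → D (or its reverse).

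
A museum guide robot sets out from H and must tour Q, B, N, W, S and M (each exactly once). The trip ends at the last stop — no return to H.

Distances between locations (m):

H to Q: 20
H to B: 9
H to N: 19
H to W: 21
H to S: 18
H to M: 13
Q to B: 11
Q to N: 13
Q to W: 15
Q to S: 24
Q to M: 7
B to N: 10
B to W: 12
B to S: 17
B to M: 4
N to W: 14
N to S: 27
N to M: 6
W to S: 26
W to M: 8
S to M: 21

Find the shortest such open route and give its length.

Shortest open route: 72 m.

There are 6! = 720 possible orderings.
H → Q → B → N → W → S → M: 20+11+10+14+26+21 = 102
H → Q → B → N → W → M → S: 20+11+10+14+8+21 = 84
H → Q → B → N → S → W → M: 20+11+10+27+26+8 = 102
H → Q → B → N → S → M → W: 20+11+10+27+21+8 = 97
H → Q → B → N → M → W → S: 20+11+10+6+8+26 = 81
H → Q → B → N → M → S → W: 20+11+10+6+21+26 = 94
H → Q → B → W → N → S → M: 20+11+12+14+27+21 = 105
H → Q → B → W → N → M → S: 20+11+12+14+6+21 = 84
… (712 more)
H → B → N → W → M → Q → S: 9+10+14+8+7+24 = 72  ← best
The minimum is 72.
One shortest path: H → B → N → W → M → Q → S.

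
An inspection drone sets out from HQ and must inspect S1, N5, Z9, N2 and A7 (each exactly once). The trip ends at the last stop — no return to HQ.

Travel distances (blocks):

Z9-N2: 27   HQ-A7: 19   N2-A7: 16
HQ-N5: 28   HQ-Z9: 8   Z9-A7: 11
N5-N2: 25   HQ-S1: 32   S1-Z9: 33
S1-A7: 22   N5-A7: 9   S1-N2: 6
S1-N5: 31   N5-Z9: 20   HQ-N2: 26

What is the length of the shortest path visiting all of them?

There are 5! = 120 possible orderings.
HQ - S1 - N5 - Z9 - N2 - A7: 32+31+20+27+16 = 126
HQ - S1 - N5 - Z9 - A7 - N2: 32+31+20+11+16 = 110
HQ - S1 - N5 - N2 - Z9 - A7: 32+31+25+27+11 = 126
HQ - S1 - N5 - N2 - A7 - Z9: 32+31+25+16+11 = 115
HQ - S1 - N5 - A7 - Z9 - N2: 32+31+9+11+27 = 110
HQ - S1 - N5 - A7 - N2 - Z9: 32+31+9+16+27 = 115
HQ - S1 - Z9 - N5 - N2 - A7: 32+33+20+25+16 = 126
HQ - S1 - Z9 - N5 - A7 - N2: 32+33+20+9+16 = 110
HQ - S1 - Z9 - N2 - N5 - A7: 32+33+27+25+9 = 126
HQ - S1 - Z9 - N2 - A7 - N5: 32+33+27+16+9 = 117
HQ - S1 - Z9 - A7 - N5 - N2: 32+33+11+9+25 = 110
HQ - S1 - Z9 - A7 - N2 - N5: 32+33+11+16+25 = 117
HQ - S1 - N2 - N5 - Z9 - A7: 32+6+25+20+11 = 94
HQ - S1 - N2 - N5 - A7 - Z9: 32+6+25+9+11 = 83
… (106 more)
HQ - Z9 - N5 - A7 - N2 - S1: 8+20+9+16+6 = 59  ← best
The minimum is 59.
One shortest path: HQ → Z9 → N5 → A7 → N2 → S1.

59 blocks — the minimum one-way total.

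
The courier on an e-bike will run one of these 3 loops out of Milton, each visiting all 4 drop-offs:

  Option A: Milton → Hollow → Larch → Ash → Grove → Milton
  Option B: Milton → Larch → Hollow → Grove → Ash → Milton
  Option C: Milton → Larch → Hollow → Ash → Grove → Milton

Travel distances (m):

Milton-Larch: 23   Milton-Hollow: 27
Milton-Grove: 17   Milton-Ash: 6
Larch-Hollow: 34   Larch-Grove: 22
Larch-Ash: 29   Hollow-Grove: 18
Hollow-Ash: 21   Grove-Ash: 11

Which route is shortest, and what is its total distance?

Option A: 27 + 34 + 29 + 11 + 17 = 118
Option B: 23 + 34 + 18 + 11 + 6 = 92
Option C: 23 + 34 + 21 + 11 + 17 = 106

Shortest is Option B, total 92 m.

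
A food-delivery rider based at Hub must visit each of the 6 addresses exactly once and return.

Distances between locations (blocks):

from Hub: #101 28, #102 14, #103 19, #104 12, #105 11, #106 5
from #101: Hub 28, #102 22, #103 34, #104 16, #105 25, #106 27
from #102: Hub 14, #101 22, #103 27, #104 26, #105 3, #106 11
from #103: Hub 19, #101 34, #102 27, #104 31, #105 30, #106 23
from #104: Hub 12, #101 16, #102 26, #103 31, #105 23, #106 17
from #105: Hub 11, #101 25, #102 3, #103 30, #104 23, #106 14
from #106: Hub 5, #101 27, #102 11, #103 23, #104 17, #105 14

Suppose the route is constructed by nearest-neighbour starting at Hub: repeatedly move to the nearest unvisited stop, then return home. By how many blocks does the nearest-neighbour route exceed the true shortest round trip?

Hub: #106=5, #105=11, #104=12, #102=14, #103=19, #101=28 ⇒ #106
#106: #102=11, #105=14, #104=17, #103=23, #101=27 ⇒ #102
#102: #105=3, #101=22, #104=26, #103=27 ⇒ #105
#105: #104=23, #101=25, #103=30 ⇒ #104
#104: #101=16, #103=31 ⇒ #101
#101: #103=34 ⇒ #103
NN route Hub → #106 → #102 → #105 → #104 → #101 → #103 → Hub costs 111.
Optimal: Hub → #103 → #106 → #102 → #105 → #101 → #104 → Hub costs 109 (by enumerating all 360 distinct tours).
Excess = 111 − 109 = 2.

The nearest-neighbour route is 2 blocks longer than optimal.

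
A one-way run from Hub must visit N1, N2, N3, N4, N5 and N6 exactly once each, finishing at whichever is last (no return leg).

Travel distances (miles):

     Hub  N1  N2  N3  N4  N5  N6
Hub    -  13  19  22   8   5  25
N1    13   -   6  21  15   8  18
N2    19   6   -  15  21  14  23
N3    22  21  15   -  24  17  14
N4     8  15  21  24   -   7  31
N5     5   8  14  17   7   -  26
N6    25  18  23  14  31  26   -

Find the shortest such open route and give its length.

There are 6! = 720 possible orderings.
Hub→N1→N2→N3→N4→N5→N6: 13+6+15+24+7+26 = 91
Hub→N1→N2→N3→N4→N6→N5: 13+6+15+24+31+26 = 115
Hub→N1→N2→N3→N5→N4→N6: 13+6+15+17+7+31 = 89
Hub→N1→N2→N3→N5→N6→N4: 13+6+15+17+26+31 = 108
Hub→N1→N2→N3→N6→N4→N5: 13+6+15+14+31+7 = 86
Hub→N1→N2→N3→N6→N5→N4: 13+6+15+14+26+7 = 81
Hub→N1→N2→N4→N3→N5→N6: 13+6+21+24+17+26 = 107
Hub→N1→N2→N4→N3→N6→N5: 13+6+21+24+14+26 = 104
… (712 more)
Hub→N4→N5→N1→N2→N3→N6: 8+7+8+6+15+14 = 58  ← best
The minimum is 58.
One shortest path: Hub → N4 → N5 → N1 → N2 → N3 → N6.

Shortest open route: 58 miles.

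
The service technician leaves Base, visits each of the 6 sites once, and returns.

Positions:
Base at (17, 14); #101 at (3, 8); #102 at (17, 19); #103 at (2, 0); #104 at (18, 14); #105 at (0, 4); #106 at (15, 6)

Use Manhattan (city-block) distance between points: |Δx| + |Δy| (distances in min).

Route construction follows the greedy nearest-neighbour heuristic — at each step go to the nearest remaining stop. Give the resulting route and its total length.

Total distance 78 min via the nearest-neighbour route Base → #104 → #102 → #106 → #101 → #105 → #103 → Base.

Base → [#104:1 / #102:5 / #106:10 / #101:20 / #105:27 / #103:29] → #104 (1)
#104 → [#102:6 / #106:11 / #101:21 / #105:28 / #103:30] → #102 (6)
#102 → [#106:15 / #101:25 / #105:32 / #103:34] → #106 (15)
#106 → [#101:14 / #105:17 / #103:19] → #101 (14)
#101 → [#105:7 / #103:9] → #105 (7)
#105 → [#103:6] → #103 (6)
Return #103→Base: 29.
Total = 1 + 6 + 15 + 14 + 7 + 6 + 29 = 78.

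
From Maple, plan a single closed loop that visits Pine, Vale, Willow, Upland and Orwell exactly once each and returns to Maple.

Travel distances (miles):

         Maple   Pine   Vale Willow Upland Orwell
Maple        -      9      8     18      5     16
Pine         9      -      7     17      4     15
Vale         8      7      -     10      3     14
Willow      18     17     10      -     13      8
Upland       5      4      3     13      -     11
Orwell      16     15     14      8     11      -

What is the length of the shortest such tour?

Minimum total distance: 50 miles.

Maple-Pine-Vale-Willow-Upland-Orwell-Maple: 9+7+10+13+11+16 = 66
Maple-Pine-Vale-Willow-Orwell-Upland-Maple: 9+7+10+8+11+5 = 50
Maple-Pine-Vale-Upland-Willow-Orwell-Maple: 9+7+3+13+8+16 = 56
Maple-Pine-Vale-Upland-Orwell-Willow-Maple: 9+7+3+11+8+18 = 56
Maple-Pine-Vale-Orwell-Willow-Upland-Maple: 9+7+14+8+13+5 = 56
Maple-Pine-Vale-Orwell-Upland-Willow-Maple: 9+7+14+11+13+18 = 72
Maple-Pine-Willow-Vale-Upland-Orwell-Maple: 9+17+10+3+11+16 = 66
Maple-Pine-Willow-Vale-Orwell-Upland-Maple: 9+17+10+14+11+5 = 66
Maple-Pine-Willow-Upland-Vale-Orwell-Maple: 9+17+13+3+14+16 = 72
Maple-Pine-Willow-Upland-Orwell-Vale-Maple: 9+17+13+11+14+8 = 72
Maple-Pine-Willow-Orwell-Vale-Upland-Maple: 9+17+8+14+3+5 = 56
Maple-Pine-Willow-Orwell-Upland-Vale-Maple: 9+17+8+11+3+8 = 56
Maple-Pine-Upland-Vale-Willow-Orwell-Maple: 9+4+3+10+8+16 = 50
Maple-Pine-Upland-Vale-Orwell-Willow-Maple: 9+4+3+14+8+18 = 56
… (46 more)
The minimum is 50.
One optimal route: Maple → Pine → Vale → Willow → Orwell → Upland → Maple (or its reverse).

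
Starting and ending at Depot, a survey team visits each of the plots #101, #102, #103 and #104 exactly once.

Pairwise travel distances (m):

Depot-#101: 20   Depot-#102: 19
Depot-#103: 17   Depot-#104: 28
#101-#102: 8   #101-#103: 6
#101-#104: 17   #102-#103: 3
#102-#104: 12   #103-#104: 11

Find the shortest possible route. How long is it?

There are 12 distinct closed tours to check (reversals are equivalent).
Depot-#101-#102-#103-#104-Depot: 20+8+3+11+28 = 70
Depot-#101-#102-#104-#103-Depot: 20+8+12+11+17 = 68
Depot-#101-#103-#102-#104-Depot: 20+6+3+12+28 = 69
Depot-#101-#103-#104-#102-Depot: 20+6+11+12+19 = 68
Depot-#101-#104-#102-#103-Depot: 20+17+12+3+17 = 69
Depot-#101-#104-#103-#102-Depot: 20+17+11+3+19 = 70
Depot-#102-#101-#103-#104-Depot: 19+8+6+11+28 = 72
Depot-#102-#101-#104-#103-Depot: 19+8+17+11+17 = 72
Depot-#102-#103-#101-#104-Depot: 19+3+6+17+28 = 73
Depot-#102-#104-#101-#103-Depot: 19+12+17+6+17 = 71
Depot-#103-#101-#102-#104-Depot: 17+6+8+12+28 = 71
Depot-#103-#102-#101-#104-Depot: 17+3+8+17+28 = 73
The minimum is 68.
One optimal route: Depot → #101 → #102 → #104 → #103 → Depot (or its reverse).

Shortest round trip = 68 m.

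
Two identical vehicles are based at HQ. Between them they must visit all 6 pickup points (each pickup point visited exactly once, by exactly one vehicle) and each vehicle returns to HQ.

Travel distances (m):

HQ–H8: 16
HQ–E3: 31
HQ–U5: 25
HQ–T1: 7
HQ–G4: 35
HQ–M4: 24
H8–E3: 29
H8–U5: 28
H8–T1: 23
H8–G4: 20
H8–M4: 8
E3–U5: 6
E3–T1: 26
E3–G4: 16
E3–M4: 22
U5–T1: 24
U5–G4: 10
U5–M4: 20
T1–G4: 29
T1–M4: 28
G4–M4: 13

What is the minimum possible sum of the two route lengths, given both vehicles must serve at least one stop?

Try each way of splitting the stops between the two vehicles (each non-empty) and, for each split, find the best tour for each vehicle:
  {H8} + {E3, U5, T1, G4, M4}: 32 + 86 = 118
  {E3} + {H8, U5, T1, G4, M4}: 62 + 78 = 140
  {H8, E3} + {U5, T1, G4, M4}: 76 + 78 = 154
  {U5} + {H8, E3, T1, G4, M4}: 50 + 86 = 136
  {H8, U5} + {E3, T1, G4, M4}: 69 + 86 = 155
  {E3, U5} + {H8, T1, G4, M4}: 62 + 73 = 135
  … (31 splits in total)
  {T1} + {H8, E3, U5, G4, M4}: 14 + 84 = 98  ← best
Best: vehicle 1 HQ → T1 → HQ = 14; vehicle 2 HQ → H8 → M4 → G4 → E3 → U5 → HQ = 84; combined 98.

Minimum combined distance: 98 m.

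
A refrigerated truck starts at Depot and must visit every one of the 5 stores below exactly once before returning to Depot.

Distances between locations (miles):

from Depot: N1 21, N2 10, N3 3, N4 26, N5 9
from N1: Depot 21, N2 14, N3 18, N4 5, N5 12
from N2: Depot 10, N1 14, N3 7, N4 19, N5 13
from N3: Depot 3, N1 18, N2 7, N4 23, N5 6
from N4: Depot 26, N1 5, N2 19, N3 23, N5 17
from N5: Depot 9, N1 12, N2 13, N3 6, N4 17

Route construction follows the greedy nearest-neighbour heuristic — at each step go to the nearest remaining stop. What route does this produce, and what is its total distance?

Total distance 55 miles via the nearest-neighbour route Depot → N3 → N5 → N1 → N4 → N2 → Depot.

At Depot the remaining stops are N3 3, N5 9, N2 10, N1 21, N4 26; go to N3.
At N3 the remaining stops are N5 6, N2 7, N1 18, N4 23; go to N5.
At N5 the remaining stops are N1 12, N2 13, N4 17; go to N1.
At N1 the remaining stops are N4 5, N2 14; go to N4.
At N4 the remaining stops are N2 19; go to N2.
Return N2→Depot: 10.
Total = 3 + 6 + 12 + 5 + 19 + 10 = 55.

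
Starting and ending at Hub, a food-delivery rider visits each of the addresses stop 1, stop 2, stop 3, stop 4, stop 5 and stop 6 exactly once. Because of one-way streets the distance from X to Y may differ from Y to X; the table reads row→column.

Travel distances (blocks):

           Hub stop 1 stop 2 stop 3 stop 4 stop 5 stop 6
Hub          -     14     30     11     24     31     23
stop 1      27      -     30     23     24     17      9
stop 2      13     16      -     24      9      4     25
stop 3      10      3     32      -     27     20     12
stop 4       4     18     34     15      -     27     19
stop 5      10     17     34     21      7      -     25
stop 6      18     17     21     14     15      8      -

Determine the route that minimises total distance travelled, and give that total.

Hub-stop 1-stop 2-stop 3-stop 4-stop 5-stop 6-Hub: 14+30+24+27+27+25+18 = 165
Hub-stop 1-stop 2-stop 3-stop 4-stop 6-stop 5-Hub: 14+30+24+27+19+8+10 = 132
Hub-stop 1-stop 2-stop 3-stop 5-stop 4-stop 6-Hub: 14+30+24+20+7+19+18 = 132
Hub-stop 1-stop 2-stop 3-stop 5-stop 6-stop 4-Hub: 14+30+24+20+25+15+4 = 132
Hub-stop 1-stop 2-stop 3-stop 6-stop 4-stop 5-Hub: 14+30+24+12+15+27+10 = 132
Hub-stop 1-stop 2-stop 3-stop 6-stop 5-stop 4-Hub: 14+30+24+12+8+7+4 = 99
Hub-stop 1-stop 2-stop 4-stop 3-stop 5-stop 6-Hub: 14+30+9+15+20+25+18 = 131
Hub-stop 1-stop 2-stop 4-stop 3-stop 6-stop 5-Hub: 14+30+9+15+12+8+10 = 98
… (712 more)
Hub-stop 3-stop 1-stop 6-stop 2-stop 5-stop 4-Hub: 11+3+9+21+4+7+4 = 59  ← best
The minimum is 59.
One optimal route: Hub → stop 3 → stop 1 → stop 6 → stop 2 → stop 5 → stop 4 → Hub.

Shortest round trip = 59 blocks.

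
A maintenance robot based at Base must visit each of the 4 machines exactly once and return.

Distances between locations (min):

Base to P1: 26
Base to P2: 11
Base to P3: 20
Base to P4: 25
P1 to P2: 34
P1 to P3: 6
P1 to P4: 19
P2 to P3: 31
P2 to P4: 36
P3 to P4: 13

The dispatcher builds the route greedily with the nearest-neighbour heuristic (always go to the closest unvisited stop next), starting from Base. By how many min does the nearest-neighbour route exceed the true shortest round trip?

From Base: P2=11, P3=20, P4=25, P1=26 → choose P2 (11).
From P2: P3=31, P1=34, P4=36 → choose P3 (31).
From P3: P1=6, P4=13 → choose P1 (6).
From P1: P4=19 → choose P4 (19).
NN route Base → P2 → P3 → P1 → P4 → Base costs 92.
Optimal: Base → P2 → P1 → P3 → P4 → Base costs 89 (by enumerating all 12 distinct tours).
Excess = 92 − 89 = 3.

The nearest-neighbour route is 3 min longer than optimal.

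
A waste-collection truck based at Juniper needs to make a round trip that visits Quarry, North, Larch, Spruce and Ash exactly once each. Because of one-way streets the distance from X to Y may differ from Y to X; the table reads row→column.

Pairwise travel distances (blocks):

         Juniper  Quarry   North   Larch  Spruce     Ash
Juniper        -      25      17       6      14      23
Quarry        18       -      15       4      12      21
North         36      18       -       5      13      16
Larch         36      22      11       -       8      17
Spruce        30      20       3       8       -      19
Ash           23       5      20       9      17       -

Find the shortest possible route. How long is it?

Juniper - Quarry - North - Larch - Spruce - Ash - Juniper: 25+15+5+8+19+23 = 95
Juniper - Quarry - North - Larch - Ash - Spruce - Juniper: 25+15+5+17+17+30 = 109
Juniper - Quarry - North - Spruce - Larch - Ash - Juniper: 25+15+13+8+17+23 = 101
Juniper - Quarry - North - Spruce - Ash - Larch - Juniper: 25+15+13+19+9+36 = 117
Juniper - Quarry - North - Ash - Larch - Spruce - Juniper: 25+15+16+9+8+30 = 103
Juniper - Quarry - North - Ash - Spruce - Larch - Juniper: 25+15+16+17+8+36 = 117
Juniper - Quarry - Larch - North - Spruce - Ash - Juniper: 25+4+11+13+19+23 = 95
Juniper - Quarry - Larch - North - Ash - Spruce - Juniper: 25+4+11+16+17+30 = 103
Juniper - Quarry - Larch - Spruce - North - Ash - Juniper: 25+4+8+3+16+23 = 79
Juniper - Quarry - Larch - Spruce - Ash - North - Juniper: 25+4+8+19+20+36 = 112
Juniper - Quarry - Larch - Ash - North - Spruce - Juniper: 25+4+17+20+13+30 = 109
Juniper - Quarry - Larch - Ash - Spruce - North - Juniper: 25+4+17+17+3+36 = 102
Juniper - Quarry - Spruce - North - Larch - Ash - Juniper: 25+12+3+5+17+23 = 85
Juniper - Quarry - Spruce - North - Ash - Larch - Juniper: 25+12+3+16+9+36 = 101
… (106 more)
Juniper - Larch - Spruce - North - Ash - Quarry - Juniper: 6+8+3+16+5+18 = 56  ← best
The minimum is 56.
One optimal route: Juniper → Larch → Spruce → North → Ash → Quarry → Juniper.

Minimum total distance: 56 blocks.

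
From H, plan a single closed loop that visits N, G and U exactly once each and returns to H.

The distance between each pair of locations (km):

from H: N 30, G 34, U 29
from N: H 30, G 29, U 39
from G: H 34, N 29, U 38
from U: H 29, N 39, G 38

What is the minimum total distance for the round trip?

There are 3 distinct closed tours to check (reversals are equivalent).
H → N → G → U → H: 30+29+38+29 = 126
H → N → U → G → H: 30+39+38+34 = 141
H → G → N → U → H: 34+29+39+29 = 131
The minimum is 126.
One optimal route: H → N → G → U → H (or its reverse).

Shortest round trip = 126 km.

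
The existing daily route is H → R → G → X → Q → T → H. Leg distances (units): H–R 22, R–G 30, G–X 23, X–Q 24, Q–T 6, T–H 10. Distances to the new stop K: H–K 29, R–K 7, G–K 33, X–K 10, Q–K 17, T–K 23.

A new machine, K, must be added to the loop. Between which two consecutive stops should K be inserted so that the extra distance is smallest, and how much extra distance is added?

Insertion cost between consecutive stops i–j is d(i,K) + d(K,j) − d(i,j):
  between H and R: 29 + 7 − 22 = 14
  between R and G: 7 + 33 − 30 = 10
  between G and X: 33 + 10 − 23 = 20
  between X and Q: 10 + 17 − 24 = 3
  between Q and T: 17 + 23 − 6 = 34
  between T and H: 23 + 29 − 10 = 42
Cheapest insertion is between X and Q, adding 3.
New total = 115 + 3 = 118.

Minimum extra distance: 3, inserting K between X and Q.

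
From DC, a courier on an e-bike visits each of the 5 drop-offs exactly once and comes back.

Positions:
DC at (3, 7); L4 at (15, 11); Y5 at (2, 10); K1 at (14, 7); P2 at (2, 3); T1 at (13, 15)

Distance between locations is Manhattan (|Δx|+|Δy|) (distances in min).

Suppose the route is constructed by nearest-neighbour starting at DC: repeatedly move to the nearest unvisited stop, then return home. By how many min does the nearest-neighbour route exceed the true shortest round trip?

DC: Y5=4, P2=5, K1=11, L4=16, T1=18 ⇒ Y5
Y5: P2=7, L4=14, K1=15, T1=16 ⇒ P2
P2: K1=16, L4=21, T1=23 ⇒ K1
K1: L4=5, T1=9 ⇒ L4
L4: T1=6 ⇒ T1
NN route DC → Y5 → P2 → K1 → L4 → T1 → DC costs 56.
Optimal: DC → K1 → L4 → T1 → Y5 → P2 → DC costs 50 (by enumerating all 60 distinct tours).
Excess = 56 − 50 = 6.

Excess over optimum: 6 min.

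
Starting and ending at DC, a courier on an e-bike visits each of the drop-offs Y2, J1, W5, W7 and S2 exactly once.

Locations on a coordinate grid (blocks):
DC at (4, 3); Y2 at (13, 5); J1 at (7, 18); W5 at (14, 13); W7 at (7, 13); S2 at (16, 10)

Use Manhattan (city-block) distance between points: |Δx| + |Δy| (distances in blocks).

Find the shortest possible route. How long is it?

DC - Y2 - J1 - W5 - W7 - S2 - DC: 11+19+12+7+12+19 = 80
DC - Y2 - J1 - W5 - S2 - W7 - DC: 11+19+12+5+12+13 = 72
DC - Y2 - J1 - W7 - W5 - S2 - DC: 11+19+5+7+5+19 = 66
DC - Y2 - J1 - W7 - S2 - W5 - DC: 11+19+5+12+5+20 = 72
DC - Y2 - J1 - S2 - W5 - W7 - DC: 11+19+17+5+7+13 = 72
DC - Y2 - J1 - S2 - W7 - W5 - DC: 11+19+17+12+7+20 = 86
DC - Y2 - W5 - J1 - W7 - S2 - DC: 11+9+12+5+12+19 = 68
DC - Y2 - W5 - J1 - S2 - W7 - DC: 11+9+12+17+12+13 = 74
DC - Y2 - W5 - W7 - J1 - S2 - DC: 11+9+7+5+17+19 = 68
DC - Y2 - W5 - W7 - S2 - J1 - DC: 11+9+7+12+17+18 = 74
DC - Y2 - W5 - S2 - J1 - W7 - DC: 11+9+5+17+5+13 = 60
DC - Y2 - W5 - S2 - W7 - J1 - DC: 11+9+5+12+5+18 = 60
DC - Y2 - W7 - J1 - W5 - S2 - DC: 11+14+5+12+5+19 = 66
DC - Y2 - W7 - J1 - S2 - W5 - DC: 11+14+5+17+5+20 = 72
… (46 more)
DC - Y2 - S2 - W5 - J1 - W7 - DC: 11+8+5+12+5+13 = 54  ← best
The minimum is 54.
One optimal route: DC → Y2 → S2 → W5 → J1 → W7 → DC (or its reverse).

Minimum total distance: 54 blocks.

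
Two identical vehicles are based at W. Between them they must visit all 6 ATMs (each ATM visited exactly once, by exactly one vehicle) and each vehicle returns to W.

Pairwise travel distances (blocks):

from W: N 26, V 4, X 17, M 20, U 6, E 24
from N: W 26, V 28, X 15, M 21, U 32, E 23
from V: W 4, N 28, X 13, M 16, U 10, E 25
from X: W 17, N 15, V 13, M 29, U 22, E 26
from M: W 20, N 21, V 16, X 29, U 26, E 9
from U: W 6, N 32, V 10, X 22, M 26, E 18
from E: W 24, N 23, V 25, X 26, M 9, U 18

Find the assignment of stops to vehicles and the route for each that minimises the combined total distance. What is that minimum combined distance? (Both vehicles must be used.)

94 blocks — the smallest possible combined total.

Check every non-empty split of the stops between the two vehicles; for each half take its own optimal tour:
  {N} + {V, X, M, U, E}: 52 + 79 = 131
  {V} + {N, X, M, U, E}: 8 + 86 = 94
  {N, V} + {X, M, U, E}: 58 + 79 = 137
  {X} + {N, V, M, U, E}: 34 + 86 = 120
  {N, X} + {V, M, U, E}: 58 + 53 = 111
  {V, X} + {N, M, U, E}: 34 + 80 = 114
  … (31 splits in total)
Best: vehicle 1 W → V → W = 8; vehicle 2 W → X → N → M → E → U → W = 86; combined 94.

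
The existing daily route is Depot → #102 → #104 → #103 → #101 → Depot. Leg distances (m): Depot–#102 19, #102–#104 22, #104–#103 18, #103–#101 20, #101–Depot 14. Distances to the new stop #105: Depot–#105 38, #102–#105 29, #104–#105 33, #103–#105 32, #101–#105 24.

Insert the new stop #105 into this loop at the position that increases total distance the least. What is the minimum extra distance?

Minimum extra distance: 36 m, inserting #105 between #103 and #101.

Insertion cost between consecutive stops i–j is d(i,#105) + d(#105,j) − d(i,j):
  between Depot and #102: 38 + 29 − 19 = 48
  between #102 and #104: 29 + 33 − 22 = 40
  between #104 and #103: 33 + 32 − 18 = 47
  between #103 and #101: 32 + 24 − 20 = 36
  between #101 and Depot: 24 + 38 − 14 = 48
Cheapest insertion is between #103 and #101, adding 36.
New total = 93 + 36 = 129.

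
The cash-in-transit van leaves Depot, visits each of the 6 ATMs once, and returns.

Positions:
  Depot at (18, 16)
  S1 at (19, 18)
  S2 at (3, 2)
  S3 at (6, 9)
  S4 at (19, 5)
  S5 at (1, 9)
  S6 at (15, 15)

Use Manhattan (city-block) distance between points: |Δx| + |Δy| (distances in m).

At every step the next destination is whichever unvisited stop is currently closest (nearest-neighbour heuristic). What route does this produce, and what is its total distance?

Total distance 84 m via the nearest-neighbour route Depot → S1 → S6 → S4 → S3 → S5 → S2 → Depot.

From Depot: distances to unvisited — S1=3, S6=4, S4=12, S3=19, S5=24, S2=29. Nearest is S1 (3).
From S1: distances to unvisited — S6=7, S4=13, S3=22, S5=27, S2=32. Nearest is S6 (7).
From S6: distances to unvisited — S4=14, S3=15, S5=20, S2=25. Nearest is S4 (14).
From S4: distances to unvisited — S3=17, S2=19, S5=22. Nearest is S3 (17).
From S3: distances to unvisited — S5=5, S2=10. Nearest is S5 (5).
From S5: distances to unvisited — S2=9. Nearest is S2 (9).
Return S2→Depot: 29.
Total = 3 + 7 + 14 + 17 + 5 + 9 + 29 = 84.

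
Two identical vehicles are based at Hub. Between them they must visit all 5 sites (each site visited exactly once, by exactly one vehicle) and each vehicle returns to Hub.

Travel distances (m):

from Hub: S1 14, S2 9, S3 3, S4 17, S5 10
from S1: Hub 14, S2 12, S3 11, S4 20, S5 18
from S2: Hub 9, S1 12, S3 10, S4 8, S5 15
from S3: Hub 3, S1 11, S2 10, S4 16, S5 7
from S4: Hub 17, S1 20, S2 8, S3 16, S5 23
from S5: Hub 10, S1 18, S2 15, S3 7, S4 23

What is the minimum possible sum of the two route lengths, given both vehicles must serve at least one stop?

Try each way of splitting the stops between the two vehicles (each non-empty) and, for each split, find the best tour for each vehicle:
  {S1} + {S2, S3, S4, S5}: 28 + 50 = 78
  {S2} + {S1, S3, S4, S5}: 18 + 65 = 83
  {S1, S2} + {S3, S4, S5}: 35 + 50 = 85
  {S3} + {S1, S2, S4, S5}: 6 + 65 = 71
  {S1, S3} + {S2, S4, S5}: 28 + 50 = 78
  {S2, S3} + {S1, S4, S5}: 22 + 65 = 87
  … (15 splits in total)
Best: vehicle 1 Hub → S3 → Hub = 6; vehicle 2 Hub → S2 → S4 → S1 → S5 → Hub = 65; combined 71.

71 m — the smallest possible combined total.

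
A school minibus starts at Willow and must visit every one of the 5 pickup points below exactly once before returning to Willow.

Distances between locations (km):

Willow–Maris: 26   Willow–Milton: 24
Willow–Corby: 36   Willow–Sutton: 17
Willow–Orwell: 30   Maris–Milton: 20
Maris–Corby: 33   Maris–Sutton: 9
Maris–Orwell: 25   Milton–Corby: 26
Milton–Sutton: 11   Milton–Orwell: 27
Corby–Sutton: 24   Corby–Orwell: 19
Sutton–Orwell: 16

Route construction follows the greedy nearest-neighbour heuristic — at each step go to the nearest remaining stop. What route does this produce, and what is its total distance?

Nearest-neighbour total = 121 km; route Willow → Sutton → Maris → Milton → Corby → Orwell → Willow.

Willow → [Sutton:17 / Milton:24 / Maris:26 / Orwell:30 / Corby:36] → Sutton (17)
Sutton → [Maris:9 / Milton:11 / Orwell:16 / Corby:24] → Maris (9)
Maris → [Milton:20 / Orwell:25 / Corby:33] → Milton (20)
Milton → [Corby:26 / Orwell:27] → Corby (26)
Corby → [Orwell:19] → Orwell (19)
Return Orwell→Willow: 30.
Total = 17 + 9 + 20 + 26 + 19 + 30 = 121.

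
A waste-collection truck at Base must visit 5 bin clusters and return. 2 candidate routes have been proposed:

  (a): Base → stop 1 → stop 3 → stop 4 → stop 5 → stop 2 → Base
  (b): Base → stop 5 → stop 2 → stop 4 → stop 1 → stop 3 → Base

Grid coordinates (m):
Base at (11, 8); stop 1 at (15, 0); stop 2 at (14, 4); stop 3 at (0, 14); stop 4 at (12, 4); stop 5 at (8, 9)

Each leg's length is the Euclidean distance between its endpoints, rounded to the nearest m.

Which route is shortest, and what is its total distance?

Shortest is (b), total 52 m.

(a): 9 + 21 + 16 + 6 + 8 + 5 = 65
(b): 3 + 8 + 2 + 5 + 21 + 13 = 52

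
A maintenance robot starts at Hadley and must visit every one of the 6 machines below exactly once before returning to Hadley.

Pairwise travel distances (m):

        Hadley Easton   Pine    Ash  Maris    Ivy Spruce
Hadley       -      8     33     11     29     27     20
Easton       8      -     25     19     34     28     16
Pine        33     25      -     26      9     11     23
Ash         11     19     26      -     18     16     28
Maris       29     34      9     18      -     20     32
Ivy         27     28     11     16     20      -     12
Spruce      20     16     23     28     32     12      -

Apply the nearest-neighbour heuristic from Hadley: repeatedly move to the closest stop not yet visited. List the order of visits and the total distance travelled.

Nearest-neighbour total = 85 m; route Hadley → Easton → Spruce → Ivy → Pine → Maris → Ash → Hadley.

From Hadley: distances to unvisited — Easton=8, Ash=11, Spruce=20, Ivy=27, Maris=29, Pine=33. Nearest is Easton (8).
From Easton: distances to unvisited — Spruce=16, Ash=19, Pine=25, Ivy=28, Maris=34. Nearest is Spruce (16).
From Spruce: distances to unvisited — Ivy=12, Pine=23, Ash=28, Maris=32. Nearest is Ivy (12).
From Ivy: distances to unvisited — Pine=11, Ash=16, Maris=20. Nearest is Pine (11).
From Pine: distances to unvisited — Maris=9, Ash=26. Nearest is Maris (9).
From Maris: distances to unvisited — Ash=18. Nearest is Ash (18).
Return Ash→Hadley: 11.
Total = 8 + 16 + 12 + 11 + 9 + 18 + 11 = 85.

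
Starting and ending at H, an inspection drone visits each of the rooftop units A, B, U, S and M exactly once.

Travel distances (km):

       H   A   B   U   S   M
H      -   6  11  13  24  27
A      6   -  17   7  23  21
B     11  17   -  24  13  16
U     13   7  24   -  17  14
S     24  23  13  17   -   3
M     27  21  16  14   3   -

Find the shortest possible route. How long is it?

Minimum total distance: 54 km.

H → A → B → U → S → M → H: 6+17+24+17+3+27 = 94
H → A → B → U → M → S → H: 6+17+24+14+3+24 = 88
H → A → B → S → U → M → H: 6+17+13+17+14+27 = 94
H → A → B → S → M → U → H: 6+17+13+3+14+13 = 66
H → A → B → M → U → S → H: 6+17+16+14+17+24 = 94
H → A → B → M → S → U → H: 6+17+16+3+17+13 = 72
H → A → U → B → S → M → H: 6+7+24+13+3+27 = 80
H → A → U → B → M → S → H: 6+7+24+16+3+24 = 80
H → A → U → S → B → M → H: 6+7+17+13+16+27 = 86
H → A → U → S → M → B → H: 6+7+17+3+16+11 = 60
H → A → U → M → B → S → H: 6+7+14+16+13+24 = 80
H → A → U → M → S → B → H: 6+7+14+3+13+11 = 54
H → A → S → B → U → M → H: 6+23+13+24+14+27 = 107
H → A → S → B → M → U → H: 6+23+13+16+14+13 = 85
… (46 more)
The minimum is 54.
One optimal route: H → A → U → M → S → B → H (or its reverse).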